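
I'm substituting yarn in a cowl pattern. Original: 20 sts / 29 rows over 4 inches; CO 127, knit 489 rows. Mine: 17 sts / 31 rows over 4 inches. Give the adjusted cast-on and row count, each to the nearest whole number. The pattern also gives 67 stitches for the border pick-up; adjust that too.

Cast on 108 stitches; work 523 rows; border pick-up 57 stitches.

Stitches: 127 × 17/20 = 107.95 → 108.
Rows: 489 × 31/29 = 522.72 → 523.
border pick-up: 67 × 17/20 = 56.95 → 57.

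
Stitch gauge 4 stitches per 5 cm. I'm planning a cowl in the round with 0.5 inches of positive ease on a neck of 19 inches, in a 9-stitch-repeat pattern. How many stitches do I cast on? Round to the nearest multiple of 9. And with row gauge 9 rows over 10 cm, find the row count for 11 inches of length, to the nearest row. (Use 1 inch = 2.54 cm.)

Cast on 36 stitches; work 25 rows.

Finished = 19 + 0.5 = 19.5 inches.
19.5 inches × 2.54 = 49.53 cm.
4/5 = 0.8 sts per cm; 49.53 × 0.8 = 39.62 sts.
Nearest multiple of 9 → 36.
11 inches = 27.94 cm; × 0.9 = 25.15 → 25 rows.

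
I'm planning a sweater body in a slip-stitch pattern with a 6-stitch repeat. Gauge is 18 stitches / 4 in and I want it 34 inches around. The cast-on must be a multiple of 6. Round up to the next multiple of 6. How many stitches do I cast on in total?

18 / 4 = 4.5 sts per inch.
34 × 4.5 = 153.00 sts.
Next multiple of 6: 156.

CO 156 sts.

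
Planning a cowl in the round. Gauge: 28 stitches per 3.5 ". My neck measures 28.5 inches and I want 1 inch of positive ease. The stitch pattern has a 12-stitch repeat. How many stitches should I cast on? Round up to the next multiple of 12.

Finished = 28.5 + 1 = 29.5 inches.
28 / 3.5 = 8 sts/in.
29.5 × 8 = 236.00 sts.
Next multiple of 12: 240.

CO 240 sts.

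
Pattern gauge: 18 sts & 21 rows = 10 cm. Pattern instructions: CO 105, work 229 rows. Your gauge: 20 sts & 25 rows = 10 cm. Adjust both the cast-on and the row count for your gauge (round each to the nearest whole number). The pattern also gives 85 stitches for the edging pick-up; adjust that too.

Cast on 117 stitches; work 273 rows; edging pick-up 94 stitches.

Stitches: 105 × 20/18 = 116.67 → 117.
Rows: 229 × 25/21 = 272.62 → 273.
edging pick-up: 85 × 20/18 = 94.44 → 94.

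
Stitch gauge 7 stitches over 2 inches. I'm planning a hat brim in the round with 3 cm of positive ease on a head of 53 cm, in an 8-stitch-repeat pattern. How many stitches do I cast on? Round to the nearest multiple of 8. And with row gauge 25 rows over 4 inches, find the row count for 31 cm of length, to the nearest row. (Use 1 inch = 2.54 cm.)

Finished = 53 + 3 = 56 cm.
56 cm × 1/2.54 = 22.05 inches.
7/2 = 3.5 sts per in; 22.05 × 3.5 = 77.17 sts.
Nearest multiple of 8 → 80.
31 cm = 12.20 inches; × 6.25 = 76.28 → 76 rows.

Cast on 80 stitches; work 76 rows.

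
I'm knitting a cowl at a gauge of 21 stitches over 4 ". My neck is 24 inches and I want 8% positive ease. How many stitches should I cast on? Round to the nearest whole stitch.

Cast on 136 stitches.

Finished = 24 × 1.08 = 25.92 in.
21 / 4 = 5.25 sts per inch.
25.92 × 5.25 = 136.08 sts.
→ 136 sts.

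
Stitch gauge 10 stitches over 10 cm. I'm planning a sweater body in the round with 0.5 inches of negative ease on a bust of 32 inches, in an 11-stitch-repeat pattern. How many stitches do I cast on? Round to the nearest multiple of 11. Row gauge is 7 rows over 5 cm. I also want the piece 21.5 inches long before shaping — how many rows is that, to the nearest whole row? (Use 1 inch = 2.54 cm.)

Cast on 77 stitches; work 76 rows.

Finished = 32 − 0.5 = 31.5 inches.
31.5 inches × 2.54 = 80.01 cm.
10/10 = 1 sts per cm; 80.01 × 1 = 80.01 sts.
Nearest multiple of 11 → 77.
21.5 inches = 54.61 cm; × 1.4 = 76.45 → 76 rows.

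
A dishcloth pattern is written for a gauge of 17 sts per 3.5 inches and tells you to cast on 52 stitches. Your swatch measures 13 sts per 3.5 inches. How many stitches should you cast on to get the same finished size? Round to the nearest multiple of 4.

Cast on 40 stitches.

Scale factor = 13 / 17 = 0.765.
52 × 13 / 17 = 39.76 sts.
→ 40 sts.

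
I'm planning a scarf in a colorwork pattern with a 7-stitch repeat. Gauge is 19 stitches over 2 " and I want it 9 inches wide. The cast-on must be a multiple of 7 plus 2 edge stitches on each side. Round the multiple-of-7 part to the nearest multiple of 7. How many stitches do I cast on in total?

19 / 2 = 9.5 sts per inch.
9 × 9.5 = 85.50 sts.
Less 4 edge sts → 81.50 for the repeat.
Nearest multiple of 7: 84.
Add back 4 edge sts → 88.

CO 88 sts.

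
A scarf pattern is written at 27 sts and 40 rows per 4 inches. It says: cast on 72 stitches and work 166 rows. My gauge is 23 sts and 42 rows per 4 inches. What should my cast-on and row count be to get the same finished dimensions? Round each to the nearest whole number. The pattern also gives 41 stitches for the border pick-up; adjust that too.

Stitches: 72 × 23/27 = 61.33 → 61.
Rows: 166 × 42/40 = 174.30 → 174.
border pick-up: 41 × 23/27 = 34.93 → 35.

Cast on 61 stitches; work 174 rows; border pick-up 35 stitches.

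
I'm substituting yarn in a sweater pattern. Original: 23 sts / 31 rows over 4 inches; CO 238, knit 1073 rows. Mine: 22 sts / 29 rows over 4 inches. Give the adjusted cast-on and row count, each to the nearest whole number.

Stitches: 238 × 22/23 = 227.65 → 228.
Rows: 1073 × 29/31 = 1003.77 → 1004.

Cast on 228 stitches; work 1004 rows.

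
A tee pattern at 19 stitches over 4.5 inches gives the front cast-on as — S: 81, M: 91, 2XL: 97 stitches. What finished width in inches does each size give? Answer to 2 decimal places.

S 19.18 inches; M 21.55 inches; 2XL 22.97 inches.

19/4.5 = 4.222 sts per in.
S: 81 / 4.222 = 19.184 → 19.18 in.
M: 91 / 4.222 = 21.553 → 21.55 in.
2XL: 97 / 4.222 = 22.974 → 22.97 in.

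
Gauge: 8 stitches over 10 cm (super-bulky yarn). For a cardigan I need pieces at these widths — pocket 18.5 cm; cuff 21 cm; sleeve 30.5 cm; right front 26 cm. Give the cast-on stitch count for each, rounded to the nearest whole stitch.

Rate = 8/10 = 0.8 sts per cm.
pocket: 18.5 × 0.8 = 14.80 → 15.
cuff: 21 × 0.8 = 16.80 → 17.
sleeve: 30.5 × 0.8 = 24.40 → 24.
right front: 26 × 0.8 = 20.80 → 21.

pocket 15; cuff 17; sleeve 24; right front 21.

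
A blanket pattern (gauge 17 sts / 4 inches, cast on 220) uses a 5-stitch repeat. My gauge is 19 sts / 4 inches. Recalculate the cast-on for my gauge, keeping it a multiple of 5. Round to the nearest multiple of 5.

220 × 19 / 17 = 245.88.
Nearest multiple of 5: 245.

Cast on 245 stitches.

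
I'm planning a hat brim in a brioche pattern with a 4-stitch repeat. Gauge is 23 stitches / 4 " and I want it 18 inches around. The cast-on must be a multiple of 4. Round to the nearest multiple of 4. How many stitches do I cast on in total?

CO 104 sts.

23 / 4 = 5.75 sts per inch.
18 × 5.75 = 103.50 sts.
Nearest multiple of 4: 104.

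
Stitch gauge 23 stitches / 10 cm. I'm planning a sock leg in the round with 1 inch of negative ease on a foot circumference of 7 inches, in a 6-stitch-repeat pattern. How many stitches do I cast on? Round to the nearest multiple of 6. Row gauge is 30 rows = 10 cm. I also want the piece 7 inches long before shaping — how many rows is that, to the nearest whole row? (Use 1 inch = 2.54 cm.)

Finished = 7 − 1 = 6 inches.
6 inches × 2.54 = 15.24 cm.
23/10 = 2.3 sts per cm; 15.24 × 2.3 = 35.05 sts.
Nearest multiple of 6 → 36.
7 inches = 17.78 cm; × 3 = 53.34 → 53 rows.

Cast on 36 stitches; work 53 rows.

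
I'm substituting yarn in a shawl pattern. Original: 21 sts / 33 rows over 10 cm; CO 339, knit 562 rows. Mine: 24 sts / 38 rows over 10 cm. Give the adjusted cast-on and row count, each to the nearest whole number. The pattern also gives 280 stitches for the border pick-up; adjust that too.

Cast on 387 stitches; work 647 rows; border pick-up 320 stitches.

Stitches: 339 × 24/21 = 387.43 → 387.
Rows: 562 × 38/33 = 647.15 → 647.
border pick-up: 280 × 24/21 = 320.00 → 320.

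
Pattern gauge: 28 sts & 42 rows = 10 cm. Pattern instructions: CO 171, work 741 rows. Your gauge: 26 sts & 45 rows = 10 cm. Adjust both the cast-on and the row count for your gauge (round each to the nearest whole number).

Cast on 159 stitches; work 794 rows.

Stitches: 171 × 26/28 = 158.79 → 159.
Rows: 741 × 45/42 = 793.93 → 794.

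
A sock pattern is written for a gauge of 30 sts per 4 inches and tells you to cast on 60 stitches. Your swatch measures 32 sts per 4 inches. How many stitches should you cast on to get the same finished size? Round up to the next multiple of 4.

CO 64 sts.

Scale factor = 32 / 30 = 1.067.
60 × 32 / 30 = 64.00 sts.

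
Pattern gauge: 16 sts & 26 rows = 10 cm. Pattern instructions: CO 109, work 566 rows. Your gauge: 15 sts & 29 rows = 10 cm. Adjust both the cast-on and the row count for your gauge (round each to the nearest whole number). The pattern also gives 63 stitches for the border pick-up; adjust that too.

Stitches: 109 × 15/16 = 102.19 → 102.
Rows: 566 × 29/26 = 631.31 → 631.
border pick-up: 63 × 15/16 = 59.06 → 59.

Cast on 102 stitches; work 631 rows; border pick-up 59 stitches.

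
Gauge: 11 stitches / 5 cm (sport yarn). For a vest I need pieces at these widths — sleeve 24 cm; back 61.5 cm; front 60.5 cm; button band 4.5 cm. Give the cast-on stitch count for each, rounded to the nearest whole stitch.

Rate = 11/5 = 2.2 sts per cm.
sleeve: 24 × 2.2 = 52.80 → 53.
back: 61.5 × 2.2 = 135.30 → 135.
front: 60.5 × 2.2 = 133.10 → 133.
button band: 4.5 × 2.2 = 9.90 → 10.

sleeve 53; back 135; front 133; button band 10.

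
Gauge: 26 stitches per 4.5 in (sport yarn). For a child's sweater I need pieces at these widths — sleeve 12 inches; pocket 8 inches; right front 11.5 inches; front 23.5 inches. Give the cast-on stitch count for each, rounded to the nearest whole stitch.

sleeve 69; pocket 46; right front 66; front 136.

Rate = 26/4.5 = 5.778 sts per in.
sleeve: 12 × 5.778 = 69.33 → 69.
pocket: 8 × 5.778 = 46.22 → 46.
right front: 11.5 × 5.778 = 66.44 → 66.
front: 23.5 × 5.778 = 135.78 → 136.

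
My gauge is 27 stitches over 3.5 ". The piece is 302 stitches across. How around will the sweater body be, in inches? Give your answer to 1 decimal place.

39.1 inches.

27 stitches / 3.5 inch = 7.714 stitches per inch.
302 / 7.714 = 39.15 inches.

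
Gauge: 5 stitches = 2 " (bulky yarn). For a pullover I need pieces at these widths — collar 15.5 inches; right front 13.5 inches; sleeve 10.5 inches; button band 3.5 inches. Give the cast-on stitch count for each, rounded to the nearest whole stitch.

Rate = 5/2 = 2.5 sts per in.
collar: 15.5 × 2.5 = 38.75 → 39.
right front: 13.5 × 2.5 = 33.75 → 34.
sleeve: 10.5 × 2.5 = 26.25 → 26.
button band: 3.5 × 2.5 = 8.75 → 9.

collar 39; right front 34; sleeve 26; button band 9.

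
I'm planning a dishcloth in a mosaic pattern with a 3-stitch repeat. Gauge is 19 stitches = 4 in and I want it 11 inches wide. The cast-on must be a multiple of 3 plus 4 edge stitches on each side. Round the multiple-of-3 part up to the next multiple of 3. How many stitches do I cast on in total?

CO 53 sts.

19 / 4 = 4.75 sts per inch.
11 × 4.75 = 52.25 sts.
Less 8 edge sts → 44.25 for the repeat.
Next multiple of 3: 45.
Add back 8 edge sts → 53.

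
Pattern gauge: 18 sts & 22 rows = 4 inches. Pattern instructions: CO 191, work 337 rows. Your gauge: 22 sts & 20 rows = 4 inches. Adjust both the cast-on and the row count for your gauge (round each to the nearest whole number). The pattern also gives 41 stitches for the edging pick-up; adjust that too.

Cast on 233 stitches; work 306 rows; edging pick-up 50 stitches.

Stitches: 191 × 22/18 = 233.44 → 233.
Rows: 337 × 20/22 = 306.36 → 306.
edging pick-up: 41 × 22/18 = 50.11 → 50.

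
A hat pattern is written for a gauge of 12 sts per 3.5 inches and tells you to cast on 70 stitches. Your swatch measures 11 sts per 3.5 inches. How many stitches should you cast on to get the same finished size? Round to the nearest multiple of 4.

64 stitches.

Scale factor = 11 / 12 = 0.917.
70 × 11 / 12 = 64.17 sts.
→ 64 sts.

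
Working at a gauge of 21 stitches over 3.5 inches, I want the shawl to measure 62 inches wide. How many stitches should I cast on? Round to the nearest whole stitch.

21 stitches / 3.5 in = 6 stitches per inch.
62 × 6 = 372.00 stitches.

372 stitches.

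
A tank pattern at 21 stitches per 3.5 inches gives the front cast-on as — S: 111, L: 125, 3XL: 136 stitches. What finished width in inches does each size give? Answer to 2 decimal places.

S 18.50 inches; L 20.83 inches; 3XL 22.67 inches.

21/3.5 = 6 sts per in.
S: 111 / 6 = 18.500 → 18.50 in.
L: 125 / 6 = 20.833 → 20.83 in.
3XL: 136 / 6 = 22.667 → 22.67 in.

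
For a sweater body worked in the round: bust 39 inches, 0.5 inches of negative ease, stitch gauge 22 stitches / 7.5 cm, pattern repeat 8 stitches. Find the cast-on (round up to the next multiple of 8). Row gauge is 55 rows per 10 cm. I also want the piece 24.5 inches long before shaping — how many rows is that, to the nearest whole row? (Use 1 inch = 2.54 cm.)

Finished = 39 − 0.5 = 38.5 inches.
38.5 inches × 2.54 = 97.79 cm.
22/7.5 = 2.933 sts per cm; 97.79 × 2.933 = 286.85 sts.
Next multiple of 8 → 288.
24.5 inches = 62.23 cm; × 5.5 = 342.26 → 342 rows.

Cast on 288 stitches; work 342 rows.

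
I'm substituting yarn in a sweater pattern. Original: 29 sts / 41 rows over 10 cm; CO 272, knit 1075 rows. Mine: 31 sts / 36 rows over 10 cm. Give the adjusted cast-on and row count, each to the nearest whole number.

Cast on 291 stitches; work 944 rows.

Stitches: 272 × 31/29 = 290.76 → 291.
Rows: 1075 × 36/41 = 943.90 → 944.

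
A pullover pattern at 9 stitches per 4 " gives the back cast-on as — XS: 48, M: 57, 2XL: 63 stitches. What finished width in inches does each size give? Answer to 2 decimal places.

XS 21.33 inches; M 25.33 inches; 2XL 28.00 inches.

9/4 = 2.25 sts per in.
XS: 48 / 2.25 = 21.333 → 21.33 in.
M: 57 / 2.25 = 25.333 → 25.33 in.
2XL: 63 / 2.25 = 28.000 → 28.00 in.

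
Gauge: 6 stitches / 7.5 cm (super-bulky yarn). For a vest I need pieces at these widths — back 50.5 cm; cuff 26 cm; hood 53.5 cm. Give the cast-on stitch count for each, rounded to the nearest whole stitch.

back 40; cuff 21; hood 43.

Rate = 6/7.5 = 0.8 sts per cm.
back: 50.5 × 0.8 = 40.40 → 40.
cuff: 26 × 0.8 = 20.80 → 21.
hood: 53.5 × 0.8 = 42.80 → 43.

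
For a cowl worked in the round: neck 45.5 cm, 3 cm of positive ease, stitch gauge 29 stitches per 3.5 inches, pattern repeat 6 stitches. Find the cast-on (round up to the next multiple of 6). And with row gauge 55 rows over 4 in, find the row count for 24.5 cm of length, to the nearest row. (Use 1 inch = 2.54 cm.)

Finished = 45.5 + 3 = 48.5 cm.
48.5 cm × 1/2.54 = 19.09 inches.
29/3.5 = 8.286 sts per in; 19.09 × 8.286 = 158.21 sts.
Next multiple of 6 → 162.
24.5 cm = 9.65 inches; × 13.75 = 132.63 → 133 rows.

Cast on 162 stitches; work 133 rows.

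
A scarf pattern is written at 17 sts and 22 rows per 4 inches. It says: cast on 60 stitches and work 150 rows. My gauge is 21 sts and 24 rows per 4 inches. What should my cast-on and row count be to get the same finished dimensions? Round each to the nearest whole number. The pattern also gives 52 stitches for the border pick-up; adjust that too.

Cast on 74 stitches; work 164 rows; border pick-up 64 stitches.

Stitches: 60 × 21/17 = 74.12 → 74.
Rows: 150 × 24/22 = 163.64 → 164.
border pick-up: 52 × 21/17 = 64.24 → 64.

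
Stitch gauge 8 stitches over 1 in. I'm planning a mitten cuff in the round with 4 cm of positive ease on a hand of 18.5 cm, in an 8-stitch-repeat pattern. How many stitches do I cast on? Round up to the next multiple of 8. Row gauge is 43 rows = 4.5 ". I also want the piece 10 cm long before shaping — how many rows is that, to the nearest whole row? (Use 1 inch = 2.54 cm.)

Cast on 72 stitches; work 38 rows.

Finished = 18.5 + 4 = 22.5 cm.
22.5 cm × 1/2.54 = 8.86 inches.
8/1 = 8 sts per in; 8.86 × 8 = 70.87 sts.
Next multiple of 8 → 72.
10 cm = 3.94 inches; × 9.556 = 37.62 → 38 rows.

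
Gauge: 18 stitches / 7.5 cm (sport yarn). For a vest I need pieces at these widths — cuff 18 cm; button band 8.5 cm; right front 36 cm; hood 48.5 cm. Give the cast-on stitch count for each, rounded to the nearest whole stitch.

cuff 43; button band 20; right front 86; hood 116.

Rate = 18/7.5 = 2.4 sts per cm.
cuff: 18 × 2.4 = 43.20 → 43.
button band: 8.5 × 2.4 = 20.40 → 20.
right front: 36 × 2.4 = 86.40 → 86.
hood: 48.5 × 2.4 = 116.40 → 116.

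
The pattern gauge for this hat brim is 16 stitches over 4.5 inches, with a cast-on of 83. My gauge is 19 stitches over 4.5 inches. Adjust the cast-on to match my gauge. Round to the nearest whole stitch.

Scale factor = 19 / 16 = 1.188.
83 × 19 / 16 = 98.56 sts.
→ 99 sts.

99 stitches.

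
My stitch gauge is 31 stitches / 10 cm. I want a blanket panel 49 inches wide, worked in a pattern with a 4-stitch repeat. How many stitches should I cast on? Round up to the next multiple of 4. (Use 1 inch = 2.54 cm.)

CO 388 sts.

49 in = 49 × 2.54 = 124.46 cm.
31 / 10 = 3.1 sts/cm.
124.46 × 3.1 = 385.83 sts.
→ 388.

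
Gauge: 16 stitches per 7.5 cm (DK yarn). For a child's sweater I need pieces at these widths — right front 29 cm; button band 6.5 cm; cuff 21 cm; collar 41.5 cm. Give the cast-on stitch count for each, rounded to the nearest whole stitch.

Rate = 16/7.5 = 2.133 sts per cm.
right front: 29 × 2.133 = 61.87 → 62.
button band: 6.5 × 2.133 = 13.87 → 14.
cuff: 21 × 2.133 = 44.80 → 45.
collar: 41.5 × 2.133 = 88.53 → 89.

right front 62; button band 14; cuff 45; collar 89.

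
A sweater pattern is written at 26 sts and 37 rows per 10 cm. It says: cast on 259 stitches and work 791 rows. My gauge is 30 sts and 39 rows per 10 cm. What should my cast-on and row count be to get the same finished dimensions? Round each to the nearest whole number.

Stitches: 259 × 30/26 = 298.85 → 299.
Rows: 791 × 39/37 = 833.76 → 834.

Cast on 299 stitches; work 834 rows.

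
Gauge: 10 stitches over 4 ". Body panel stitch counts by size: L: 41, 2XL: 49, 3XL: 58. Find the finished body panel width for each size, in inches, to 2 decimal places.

L 16.40 inches; 2XL 19.60 inches; 3XL 23.20 inches.

10/4 = 2.5 sts per in.
L: 41 / 2.5 = 16.400 → 16.40 in.
2XL: 49 / 2.5 = 19.600 → 19.60 in.
3XL: 58 / 2.5 = 23.200 → 23.20 in.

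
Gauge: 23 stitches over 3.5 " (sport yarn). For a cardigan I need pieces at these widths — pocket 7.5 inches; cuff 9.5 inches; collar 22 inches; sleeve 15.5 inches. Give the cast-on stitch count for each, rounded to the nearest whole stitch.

Rate = 23/3.5 = 6.571 sts per in.
pocket: 7.5 × 6.571 = 49.29 → 49.
cuff: 9.5 × 6.571 = 62.43 → 62.
collar: 22 × 6.571 = 144.57 → 145.
sleeve: 15.5 × 6.571 = 101.86 → 102.

pocket 49; cuff 62; collar 145; sleeve 102.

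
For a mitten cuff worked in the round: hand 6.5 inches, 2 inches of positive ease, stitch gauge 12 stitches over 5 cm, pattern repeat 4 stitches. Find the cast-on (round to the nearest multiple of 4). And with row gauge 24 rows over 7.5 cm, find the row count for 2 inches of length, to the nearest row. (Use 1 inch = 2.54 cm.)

Finished = 6.5 + 2 = 8.5 inches.
8.5 inches × 2.54 = 21.59 cm.
12/5 = 2.4 sts per cm; 21.59 × 2.4 = 51.82 sts.
Nearest multiple of 4 → 52.
2 inches = 5.08 cm; × 3.2 = 16.26 → 16 rows.

Cast on 52 stitches; work 16 rows.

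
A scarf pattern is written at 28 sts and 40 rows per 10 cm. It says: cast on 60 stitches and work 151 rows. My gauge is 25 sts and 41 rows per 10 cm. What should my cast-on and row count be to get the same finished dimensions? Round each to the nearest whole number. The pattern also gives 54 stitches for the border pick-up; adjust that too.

Stitches: 60 × 25/28 = 53.57 → 54.
Rows: 151 × 41/40 = 154.78 → 155.
border pick-up: 54 × 25/28 = 48.21 → 48.

Cast on 54 stitches; work 155 rows; border pick-up 48 stitches.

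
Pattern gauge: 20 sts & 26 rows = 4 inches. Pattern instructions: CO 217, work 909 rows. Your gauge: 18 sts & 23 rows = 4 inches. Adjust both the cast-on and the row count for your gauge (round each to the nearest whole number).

Stitches: 217 × 18/20 = 195.30 → 195.
Rows: 909 × 23/26 = 804.12 → 804.

Cast on 195 stitches; work 804 rows.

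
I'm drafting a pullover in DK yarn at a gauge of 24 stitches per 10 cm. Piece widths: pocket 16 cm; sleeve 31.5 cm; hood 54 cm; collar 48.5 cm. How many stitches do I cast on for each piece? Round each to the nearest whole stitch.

pocket 38; sleeve 76; hood 130; collar 116.

Rate = 24/10 = 2.4 sts per cm.
pocket: 16 × 2.4 = 38.40 → 38.
sleeve: 31.5 × 2.4 = 75.60 → 76.
hood: 54 × 2.4 = 129.60 → 130.
collar: 48.5 × 2.4 = 116.40 → 116.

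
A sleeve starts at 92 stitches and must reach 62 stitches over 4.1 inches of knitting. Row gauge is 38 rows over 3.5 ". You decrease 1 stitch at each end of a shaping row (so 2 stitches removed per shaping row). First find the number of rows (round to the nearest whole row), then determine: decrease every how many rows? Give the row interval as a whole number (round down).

Decrease every 3rd row.

Rows = 4.1 × 10.857 = 44.5 → 45 rows.
Stitches to remove: 30 → 15 shaping rows (at 2 st each).
45 / 15 = 3.00 → every 3 rows.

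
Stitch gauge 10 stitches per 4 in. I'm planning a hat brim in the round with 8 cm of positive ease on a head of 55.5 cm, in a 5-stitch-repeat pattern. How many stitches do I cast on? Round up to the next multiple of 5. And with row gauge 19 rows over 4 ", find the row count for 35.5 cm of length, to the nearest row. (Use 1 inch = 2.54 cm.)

Cast on 65 stitches; work 66 rows.

Finished = 55.5 + 8 = 63.5 cm.
63.5 cm × 1/2.54 = 25.00 inches.
10/4 = 2.5 sts per in; 25.00 × 2.5 = 62.50 sts.
Next multiple of 5 → 65.
35.5 cm = 13.98 inches; × 4.75 = 66.39 → 66 rows.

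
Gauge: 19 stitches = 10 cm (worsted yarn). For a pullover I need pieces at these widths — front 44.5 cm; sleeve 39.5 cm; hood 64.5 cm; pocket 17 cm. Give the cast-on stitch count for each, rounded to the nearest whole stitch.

front 85; sleeve 75; hood 123; pocket 32.

Rate = 19/10 = 1.9 sts per cm.
front: 44.5 × 1.9 = 84.55 → 85.
sleeve: 39.5 × 1.9 = 75.05 → 75.
hood: 64.5 × 1.9 = 122.55 → 123.
pocket: 17 × 1.9 = 32.30 → 32.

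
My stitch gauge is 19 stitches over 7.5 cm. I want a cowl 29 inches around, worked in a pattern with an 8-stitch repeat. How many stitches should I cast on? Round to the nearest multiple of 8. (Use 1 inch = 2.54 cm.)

CO 184 sts.

29 in = 29 × 2.54 = 73.66 cm.
19 / 7.5 = 2.533 sts/cm.
73.66 × 2.533 = 186.61 sts.
→ 184.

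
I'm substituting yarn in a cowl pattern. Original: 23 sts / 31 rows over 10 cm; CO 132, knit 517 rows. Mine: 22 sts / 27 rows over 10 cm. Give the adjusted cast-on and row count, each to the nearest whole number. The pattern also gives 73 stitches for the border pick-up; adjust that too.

Stitches: 132 × 22/23 = 126.26 → 126.
Rows: 517 × 27/31 = 450.29 → 450.
border pick-up: 73 × 22/23 = 69.83 → 70.

Cast on 126 stitches; work 450 rows; border pick-up 70 stitches.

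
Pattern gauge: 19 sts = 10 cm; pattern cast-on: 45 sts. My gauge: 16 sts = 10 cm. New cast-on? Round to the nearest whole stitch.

Scale factor = 16 / 19 = 0.842.
45 × 16 / 19 = 37.89 sts.
→ 38 sts.

CO 38 sts.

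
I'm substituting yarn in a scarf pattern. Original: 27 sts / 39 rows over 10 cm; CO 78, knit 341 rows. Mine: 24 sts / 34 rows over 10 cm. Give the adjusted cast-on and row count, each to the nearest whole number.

Stitches: 78 × 24/27 = 69.33 → 69.
Rows: 341 × 34/39 = 297.28 → 297.

Cast on 69 stitches; work 297 rows.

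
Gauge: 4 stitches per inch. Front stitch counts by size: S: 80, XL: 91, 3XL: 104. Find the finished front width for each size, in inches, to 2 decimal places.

4/1 = 4 sts per in.
S: 80 / 4 = 20.000 → 20.00 in.
XL: 91 / 4 = 22.750 → 22.75 in.
3XL: 104 / 4 = 26.000 → 26.00 in.

S 20.00 inches; XL 22.75 inches; 3XL 26.00 inches.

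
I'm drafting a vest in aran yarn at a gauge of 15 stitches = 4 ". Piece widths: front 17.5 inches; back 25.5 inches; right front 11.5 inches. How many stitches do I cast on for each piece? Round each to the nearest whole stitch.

Rate = 15/4 = 3.75 sts per in.
front: 17.5 × 3.75 = 65.62 → 66.
back: 25.5 × 3.75 = 95.62 → 96.
right front: 11.5 × 3.75 = 43.12 → 43.

front 66; back 96; right front 43.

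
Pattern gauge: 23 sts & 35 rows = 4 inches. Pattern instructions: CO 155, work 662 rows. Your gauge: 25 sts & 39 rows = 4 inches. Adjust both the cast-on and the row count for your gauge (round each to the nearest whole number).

Stitches: 155 × 25/23 = 168.48 → 168.
Rows: 662 × 39/35 = 737.66 → 738.

Cast on 168 stitches; work 738 rows.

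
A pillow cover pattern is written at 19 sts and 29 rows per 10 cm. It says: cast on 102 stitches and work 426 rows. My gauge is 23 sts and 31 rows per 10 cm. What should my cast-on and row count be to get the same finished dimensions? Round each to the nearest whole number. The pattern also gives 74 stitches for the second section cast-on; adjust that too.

Stitches: 102 × 23/19 = 123.47 → 123.
Rows: 426 × 31/29 = 455.38 → 455.
second section cast-on: 74 × 23/19 = 89.58 → 90.

Cast on 123 stitches; work 455 rows; second section cast-on 90 stitches.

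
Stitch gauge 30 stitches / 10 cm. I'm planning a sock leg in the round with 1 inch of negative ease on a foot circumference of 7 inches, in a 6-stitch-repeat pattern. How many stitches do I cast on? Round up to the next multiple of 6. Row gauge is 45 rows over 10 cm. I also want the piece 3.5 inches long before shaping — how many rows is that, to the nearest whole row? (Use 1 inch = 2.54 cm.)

Cast on 48 stitches; work 40 rows.

Finished = 7 − 1 = 6 inches.
6 inches × 2.54 = 15.24 cm.
30/10 = 3 sts per cm; 15.24 × 3 = 45.72 sts.
Next multiple of 6 → 48.
3.5 inches = 8.89 cm; × 4.5 = 40.01 → 40 rows.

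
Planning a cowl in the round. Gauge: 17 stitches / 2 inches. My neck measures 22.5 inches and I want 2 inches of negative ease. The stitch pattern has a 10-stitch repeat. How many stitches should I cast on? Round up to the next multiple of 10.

Finished = 22.5 − 2 = 20.5 inches.
17 / 2 = 8.5 sts/in.
20.5 × 8.5 = 174.25 sts.
Next multiple of 10: 180.

CO 180 sts.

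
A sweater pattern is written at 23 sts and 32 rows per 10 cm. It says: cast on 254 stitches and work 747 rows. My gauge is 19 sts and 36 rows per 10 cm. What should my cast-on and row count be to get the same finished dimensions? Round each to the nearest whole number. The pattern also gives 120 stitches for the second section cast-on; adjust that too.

Stitches: 254 × 19/23 = 209.83 → 210.
Rows: 747 × 36/32 = 840.38 → 840.
second section cast-on: 120 × 19/23 = 99.13 → 99.

Cast on 210 stitches; work 840 rows; second section cast-on 99 stitches.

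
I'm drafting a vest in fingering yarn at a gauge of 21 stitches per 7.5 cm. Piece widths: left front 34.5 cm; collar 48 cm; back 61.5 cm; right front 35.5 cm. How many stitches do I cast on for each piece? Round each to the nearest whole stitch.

Rate = 21/7.5 = 2.8 sts per cm.
left front: 34.5 × 2.8 = 96.60 → 97.
collar: 48 × 2.8 = 134.40 → 134.
back: 61.5 × 2.8 = 172.20 → 172.
right front: 35.5 × 2.8 = 99.40 → 99.

left front 97; collar 134; back 172; right front 99.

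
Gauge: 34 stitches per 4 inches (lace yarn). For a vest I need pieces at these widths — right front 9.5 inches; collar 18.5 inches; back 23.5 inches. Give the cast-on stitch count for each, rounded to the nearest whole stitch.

right front 81; collar 157; back 200.

Rate = 34/4 = 8.5 sts per in.
right front: 9.5 × 8.5 = 80.75 → 81.
collar: 18.5 × 8.5 = 157.25 → 157.
back: 23.5 × 8.5 = 199.75 → 200.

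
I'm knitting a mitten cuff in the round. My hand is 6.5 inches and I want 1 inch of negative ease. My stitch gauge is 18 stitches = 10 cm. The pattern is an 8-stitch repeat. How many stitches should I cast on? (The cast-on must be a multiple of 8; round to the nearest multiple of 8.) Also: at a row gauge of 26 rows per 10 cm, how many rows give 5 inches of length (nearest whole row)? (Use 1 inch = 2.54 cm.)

Finished = 6.5 − 1 = 5.5 inches.
5.5 inches × 2.54 = 13.97 cm.
18/10 = 1.8 sts per cm; 13.97 × 1.8 = 25.15 sts.
Nearest multiple of 8 → 24.
5 inches = 12.70 cm; × 2.6 = 33.02 → 33 rows.

Cast on 24 stitches; work 33 rows.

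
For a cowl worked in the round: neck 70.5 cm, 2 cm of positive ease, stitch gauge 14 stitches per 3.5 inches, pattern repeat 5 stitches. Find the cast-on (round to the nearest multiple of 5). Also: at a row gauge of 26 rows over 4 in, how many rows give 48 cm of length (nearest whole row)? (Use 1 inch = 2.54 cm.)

Finished = 70.5 + 2 = 72.5 cm.
72.5 cm × 1/2.54 = 28.54 inches.
14/3.5 = 4 sts per in; 28.54 × 4 = 114.17 sts.
Nearest multiple of 5 → 115.
48 cm = 18.90 inches; × 6.5 = 122.83 → 123 rows.

Cast on 115 stitches; work 123 rows.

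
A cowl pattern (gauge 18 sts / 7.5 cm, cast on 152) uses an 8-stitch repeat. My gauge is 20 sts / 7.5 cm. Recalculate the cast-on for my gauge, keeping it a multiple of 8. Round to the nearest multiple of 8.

152 × 20 / 18 = 168.89.
Nearest multiple of 8: 168.

168 stitches.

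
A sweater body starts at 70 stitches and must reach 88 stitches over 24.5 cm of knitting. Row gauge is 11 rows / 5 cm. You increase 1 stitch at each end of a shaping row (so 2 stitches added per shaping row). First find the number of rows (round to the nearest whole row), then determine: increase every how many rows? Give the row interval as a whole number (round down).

Increase every 6th row.

Rows = 24.5 × 2.2 = 53.9 → 54 rows.
Stitches to add: 18 → 9 shaping rows (at 2 st each).
54 / 9 = 6.00 → every 6 rows.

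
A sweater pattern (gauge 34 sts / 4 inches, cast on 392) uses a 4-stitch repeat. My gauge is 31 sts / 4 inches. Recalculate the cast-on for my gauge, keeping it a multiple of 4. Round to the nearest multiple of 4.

CO 356 sts.

392 × 31 / 34 = 357.41.
Nearest multiple of 4: 356.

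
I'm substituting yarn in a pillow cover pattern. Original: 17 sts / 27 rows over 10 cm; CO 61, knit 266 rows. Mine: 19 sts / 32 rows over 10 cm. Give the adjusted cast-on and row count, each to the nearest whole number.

Stitches: 61 × 19/17 = 68.18 → 68.
Rows: 266 × 32/27 = 315.26 → 315.

Cast on 68 stitches; work 315 rows.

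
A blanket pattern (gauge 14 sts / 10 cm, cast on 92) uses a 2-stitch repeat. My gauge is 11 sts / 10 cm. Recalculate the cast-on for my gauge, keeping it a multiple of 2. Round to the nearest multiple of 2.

92 × 11 / 14 = 72.29.
Nearest multiple of 2: 72.

CO 72 sts.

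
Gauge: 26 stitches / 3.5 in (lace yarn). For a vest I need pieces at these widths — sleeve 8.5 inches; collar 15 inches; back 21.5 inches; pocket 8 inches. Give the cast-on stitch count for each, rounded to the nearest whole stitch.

sleeve 63; collar 111; back 160; pocket 59.

Rate = 26/3.5 = 7.429 sts per in.
sleeve: 8.5 × 7.429 = 63.14 → 63.
collar: 15 × 7.429 = 111.43 → 111.
back: 21.5 × 7.429 = 159.71 → 160.
pocket: 8 × 7.429 = 59.43 → 59.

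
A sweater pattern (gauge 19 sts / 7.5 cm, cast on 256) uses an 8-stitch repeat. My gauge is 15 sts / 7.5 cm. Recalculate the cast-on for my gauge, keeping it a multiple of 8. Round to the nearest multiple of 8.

256 × 15 / 19 = 202.11.
Nearest multiple of 8: 200.

CO 200 sts.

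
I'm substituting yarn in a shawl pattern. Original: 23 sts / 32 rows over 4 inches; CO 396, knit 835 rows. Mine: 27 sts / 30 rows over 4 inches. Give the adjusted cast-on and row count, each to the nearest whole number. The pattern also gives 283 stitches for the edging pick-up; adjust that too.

Stitches: 396 × 27/23 = 464.87 → 465.
Rows: 835 × 30/32 = 782.81 → 783.
edging pick-up: 283 × 27/23 = 332.22 → 332.

Cast on 465 stitches; work 783 rows; edging pick-up 332 stitches.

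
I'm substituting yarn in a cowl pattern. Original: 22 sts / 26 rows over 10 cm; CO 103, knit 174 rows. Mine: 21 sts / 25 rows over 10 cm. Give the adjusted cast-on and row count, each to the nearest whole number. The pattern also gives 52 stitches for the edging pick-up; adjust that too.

Cast on 98 stitches; work 167 rows; edging pick-up 50 stitches.

Stitches: 103 × 21/22 = 98.32 → 98.
Rows: 174 × 25/26 = 167.31 → 167.
edging pick-up: 52 × 21/22 = 49.64 → 50.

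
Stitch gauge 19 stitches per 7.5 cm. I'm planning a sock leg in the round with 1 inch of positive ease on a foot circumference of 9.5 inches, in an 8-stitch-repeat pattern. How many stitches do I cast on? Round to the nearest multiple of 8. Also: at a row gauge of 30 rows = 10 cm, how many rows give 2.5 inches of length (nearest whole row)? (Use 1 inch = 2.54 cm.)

Finished = 9.5 + 1 = 10.5 inches.
10.5 inches × 2.54 = 26.67 cm.
19/7.5 = 2.533 sts per cm; 26.67 × 2.533 = 67.56 sts.
Nearest multiple of 8 → 64.
2.5 inches = 6.35 cm; × 3 = 19.05 → 19 rows.

Cast on 64 stitches; work 19 rows.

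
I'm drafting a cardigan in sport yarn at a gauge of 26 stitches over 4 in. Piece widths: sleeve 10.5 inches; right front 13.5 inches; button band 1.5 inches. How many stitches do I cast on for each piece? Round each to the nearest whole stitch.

sleeve 68; right front 88; button band 10.

Rate = 26/4 = 6.5 sts per in.
sleeve: 10.5 × 6.5 = 68.25 → 68.
right front: 13.5 × 6.5 = 87.75 → 88.
button band: 1.5 × 6.5 = 9.75 → 10.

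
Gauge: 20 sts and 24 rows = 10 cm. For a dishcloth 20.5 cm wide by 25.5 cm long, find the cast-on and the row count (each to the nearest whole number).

Stitch gauge = 20/10 = 2 sts/cm; 20.5 × 2 = 41.00 → 41 sts.
Row gauge = 24/10 = 2.4 rows/cm; 25.5 × 2.4 = 61.20 → 61 rows.

Cast on 41 stitches and work 61 rows.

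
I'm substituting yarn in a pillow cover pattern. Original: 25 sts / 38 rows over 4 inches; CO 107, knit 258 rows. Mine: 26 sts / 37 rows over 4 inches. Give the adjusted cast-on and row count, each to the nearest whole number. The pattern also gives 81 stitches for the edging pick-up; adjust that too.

Stitches: 107 × 26/25 = 111.28 → 111.
Rows: 258 × 37/38 = 251.21 → 251.
edging pick-up: 81 × 26/25 = 84.24 → 84.

Cast on 111 stitches; work 251 rows; edging pick-up 84 stitches.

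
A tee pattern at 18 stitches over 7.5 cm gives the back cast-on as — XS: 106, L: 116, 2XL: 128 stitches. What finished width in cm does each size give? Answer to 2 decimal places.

18/7.5 = 2.4 sts per cm.
XS: 106 / 2.4 = 44.167 → 44.17 cm.
L: 116 / 2.4 = 48.333 → 48.33 cm.
2XL: 128 / 2.4 = 53.333 → 53.33 cm.

XS 44.17 cm; L 48.33 cm; 2XL 53.33 cm.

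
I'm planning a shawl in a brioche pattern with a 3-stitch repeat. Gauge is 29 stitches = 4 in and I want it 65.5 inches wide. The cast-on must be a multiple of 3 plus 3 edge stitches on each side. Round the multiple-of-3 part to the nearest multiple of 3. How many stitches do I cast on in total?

474 stitches.

29 / 4 = 7.25 sts per inch.
65.5 × 7.25 = 474.88 sts.
Less 6 edge sts → 468.88 for the repeat.
Nearest multiple of 3: 468.
Add back 6 edge sts → 474.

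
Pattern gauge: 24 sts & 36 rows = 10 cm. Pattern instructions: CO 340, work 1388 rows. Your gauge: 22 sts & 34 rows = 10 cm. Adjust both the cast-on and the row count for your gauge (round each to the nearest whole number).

Stitches: 340 × 22/24 = 311.67 → 312.
Rows: 1388 × 34/36 = 1310.89 → 1311.

Cast on 312 stitches; work 1311 rows.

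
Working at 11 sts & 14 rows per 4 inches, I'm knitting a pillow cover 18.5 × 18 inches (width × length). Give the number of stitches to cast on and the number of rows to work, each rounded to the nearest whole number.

Cast on 51 stitches and work 63 rows.

Stitch gauge = 11/4 = 2.75 sts/in; 18.5 × 2.75 = 50.88 → 51 sts.
Row gauge = 14/4 = 3.5 rows/in; 18 × 3.5 = 63.00 → 63 rows.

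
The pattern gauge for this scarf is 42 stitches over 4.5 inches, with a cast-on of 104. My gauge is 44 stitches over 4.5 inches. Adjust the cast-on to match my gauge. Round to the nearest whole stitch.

109 stitches.

Scale factor = 44 / 42 = 1.048.
104 × 44 / 42 = 108.95 sts.
→ 109 sts.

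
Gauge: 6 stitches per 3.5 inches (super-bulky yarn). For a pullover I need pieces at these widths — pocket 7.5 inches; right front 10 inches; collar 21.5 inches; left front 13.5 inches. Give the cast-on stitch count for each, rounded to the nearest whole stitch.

Rate = 6/3.5 = 1.714 sts per in.
pocket: 7.5 × 1.714 = 12.86 → 13.
right front: 10 × 1.714 = 17.14 → 17.
collar: 21.5 × 1.714 = 36.86 → 37.
left front: 13.5 × 1.714 = 23.14 → 23.

pocket 13; right front 17; collar 37; left front 23.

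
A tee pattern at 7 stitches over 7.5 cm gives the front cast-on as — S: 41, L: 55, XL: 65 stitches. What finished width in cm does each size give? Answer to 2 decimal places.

S 43.93 cm; L 58.93 cm; XL 69.64 cm.

7/7.5 = 0.933 sts per cm.
S: 41 / 0.933 = 43.929 → 43.93 cm.
L: 55 / 0.933 = 58.929 → 58.93 cm.
XL: 65 / 0.933 = 69.643 → 69.64 cm.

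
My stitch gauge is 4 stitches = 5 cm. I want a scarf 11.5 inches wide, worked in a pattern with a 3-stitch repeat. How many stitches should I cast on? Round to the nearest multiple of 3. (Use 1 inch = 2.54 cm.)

11.5 in = 11.5 × 2.54 = 29.21 cm.
4 / 5 = 0.8 sts/cm.
29.21 × 0.8 = 23.37 sts.
→ 24.

24 stitches.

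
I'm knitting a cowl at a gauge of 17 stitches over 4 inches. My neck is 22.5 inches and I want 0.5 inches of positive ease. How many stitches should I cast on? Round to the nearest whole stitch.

Finished = 22.5 + 0.5 = 23 in.
17 / 4 = 4.25 sts per inch.
23.00 × 4.25 = 97.75 sts.
→ 98 sts.

Cast on 98 stitches.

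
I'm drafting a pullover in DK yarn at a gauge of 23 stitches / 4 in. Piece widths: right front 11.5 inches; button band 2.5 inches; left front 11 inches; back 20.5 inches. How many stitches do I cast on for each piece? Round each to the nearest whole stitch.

right front 66; button band 14; left front 63; back 118.

Rate = 23/4 = 5.75 sts per in.
right front: 11.5 × 5.75 = 66.12 → 66.
button band: 2.5 × 5.75 = 14.38 → 14.
left front: 11 × 5.75 = 63.25 → 63.
back: 20.5 × 5.75 = 117.88 → 118.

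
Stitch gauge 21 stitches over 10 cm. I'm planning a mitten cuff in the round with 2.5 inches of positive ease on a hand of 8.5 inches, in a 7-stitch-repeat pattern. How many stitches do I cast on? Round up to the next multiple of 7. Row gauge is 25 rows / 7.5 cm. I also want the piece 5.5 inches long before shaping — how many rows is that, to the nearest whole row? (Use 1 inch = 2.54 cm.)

Finished = 8.5 + 2.5 = 11 inches.
11 inches × 2.54 = 27.94 cm.
21/10 = 2.1 sts per cm; 27.94 × 2.1 = 58.67 sts.
Next multiple of 7 → 63.
5.5 inches = 13.97 cm; × 3.333 = 46.57 → 47 rows.

Cast on 63 stitches; work 47 rows.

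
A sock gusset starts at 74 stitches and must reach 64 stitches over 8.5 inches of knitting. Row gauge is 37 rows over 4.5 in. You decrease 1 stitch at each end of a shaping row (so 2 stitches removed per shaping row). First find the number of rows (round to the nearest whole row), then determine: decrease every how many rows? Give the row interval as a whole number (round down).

Decrease every 14th row.

Rows = 8.5 × 8.222 = 69.9 → 70 rows.
Stitches to remove: 10 → 5 shaping rows (at 2 st each).
70 / 5 = 14.00 → every 14 rows.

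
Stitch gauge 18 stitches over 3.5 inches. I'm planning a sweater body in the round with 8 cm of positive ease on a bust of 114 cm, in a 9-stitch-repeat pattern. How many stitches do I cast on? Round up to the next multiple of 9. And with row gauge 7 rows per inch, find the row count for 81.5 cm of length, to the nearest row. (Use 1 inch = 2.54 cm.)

Finished = 114 + 8 = 122 cm.
122 cm × 1/2.54 = 48.03 inches.
18/3.5 = 5.143 sts per in; 48.03 × 5.143 = 247.02 sts.
Next multiple of 9 → 252.
81.5 cm = 32.09 inches; × 7 = 224.61 → 225 rows.

Cast on 252 stitches; work 225 rows.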